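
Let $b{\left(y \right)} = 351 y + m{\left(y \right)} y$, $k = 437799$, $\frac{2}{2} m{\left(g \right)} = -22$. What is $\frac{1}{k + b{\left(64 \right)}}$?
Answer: $\frac{1}{458855} \approx 2.1793 \cdot 10^{-6}$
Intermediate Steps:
$m{\left(g \right)} = -22$
$b{\left(y \right)} = 329 y$ ($b{\left(y \right)} = 351 y - 22 y = 329 y$)
$\frac{1}{k + b{\left(64 \right)}} = \frac{1}{437799 + 329 \cdot 64} = \frac{1}{437799 + 21056} = \frac{1}{458855}$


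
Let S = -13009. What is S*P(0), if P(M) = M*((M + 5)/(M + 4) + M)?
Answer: 0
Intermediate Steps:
P(M) = M*(M + (5 + M)/(4 + M)) (P(M) = M*((5 + M)/(4 + M) + M) = M*(M + (5 + M)/(4 + M)))
S*P(0) = -0*(5 + 0² + 5*0)/(4 + 0) = -0*(5 + 0 + 0)/4 = -0*5/4 = -13009*0 = 0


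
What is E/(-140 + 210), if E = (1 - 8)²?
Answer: 7/10 ≈ 0.70000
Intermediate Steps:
E = 49 (E = (-7)² = 49)
E/(-140 + 210) = 49/(-140 + 210) = 49/70 = 49*(1/70) = 7/10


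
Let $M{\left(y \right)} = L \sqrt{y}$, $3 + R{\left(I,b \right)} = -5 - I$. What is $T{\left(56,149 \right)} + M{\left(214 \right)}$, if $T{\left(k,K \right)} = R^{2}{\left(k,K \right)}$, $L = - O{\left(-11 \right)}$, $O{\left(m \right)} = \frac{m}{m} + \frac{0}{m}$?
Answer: $4096 - \sqrt{214} \approx 4081.4$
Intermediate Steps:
$R{\left(I,b \right)} = -8 - I$ ($R{\left(I,b \right)} = -3 - \left(5 + I\right) = -8 - I$)
$O{\left(m \right)} = 1$ ($O{\left(m \right)} = 1 + 0 = 1$)
$L = -1$ ($L = \left(-1\right) 1 = -1$)
$M{\left(y \right)} = - \sqrt{y}$
$T{\left(k,K \right)} = \left(-8 - k\right)^{2}$
$T{\left(56,149 \right)} + M{\left(214 \right)} = \left(8 + 56\right)^{2} - \sqrt{214} = 64^{2} - \sqrt{214} = 4096 - \sqrt{214}$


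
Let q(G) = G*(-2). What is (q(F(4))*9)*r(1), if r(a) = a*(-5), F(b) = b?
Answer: 360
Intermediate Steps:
r(a) = -5*a
q(G) = -2*G
(q(F(4))*9)*r(1) = (-2*4*9)*(-5*1) = -8*9*(-5) = -72*(-5) = 360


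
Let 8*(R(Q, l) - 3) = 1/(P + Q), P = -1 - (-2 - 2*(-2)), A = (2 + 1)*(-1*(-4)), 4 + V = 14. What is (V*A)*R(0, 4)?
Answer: 355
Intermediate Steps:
V = 10 (V = -4 + 14 = 10)
A = 12 (A = 3*4 = 12)
P = -3 (P = -1 - (-2 + 4) = -1 - 1*2 = -1 - 2 = -3)
R(Q, l) = 3 + 1/(8*(-3 + Q))
(V*A)*R(0, 4) = (10*12)*((-71 + 24*0)/(8*(-3 + 0))) = 120*((⅛)*(-71 + 0)/(-3)) = 120*((⅛)*(-⅓)*(-71)) = 120*(71/24) = 355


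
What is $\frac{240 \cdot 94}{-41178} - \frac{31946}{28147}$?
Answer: $- \frac{325078118}{193172861} \approx -1.6828$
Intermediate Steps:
$\frac{240 \cdot 94}{-41178} - \frac{31946}{28147} = 22560 \left(- \frac{1}{41178}\right) - \frac{31946}{28147} = - \frac{3760}{6863} - \frac{31946}{28147} = - \frac{325078118}{193172861}$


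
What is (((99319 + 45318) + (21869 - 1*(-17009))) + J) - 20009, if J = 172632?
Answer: 336138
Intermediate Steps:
(((99319 + 45318) + (21869 - 1*(-17009))) + J) - 20009 = (((99319 + 45318) + (21869 - 1*(-17009))) + 172632) - 20009 = ((144637 + (21869 + 17009)) + 172632) - 20009 = ((144637 + 38878) + 172632) - 20009 = (183515 + 172632) - 20009 = 356147 - 20009 = 336138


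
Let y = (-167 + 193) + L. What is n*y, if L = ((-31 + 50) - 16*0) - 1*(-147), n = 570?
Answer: 109440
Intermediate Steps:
L = 166 (L = (19 - 1*0) + 147 = (19 + 0) + 147 = 19 + 147 = 166)
y = 192 (y = (-167 + 193) + 166 = 26 + 166 = 192)
n*y = 570*192 = 109440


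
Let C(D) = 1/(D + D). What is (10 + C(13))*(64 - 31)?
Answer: 8613/26 ≈ 331.27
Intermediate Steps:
C(D) = 1/(2*D)
(10 + C(13))*(64 - 31) = (10 + (½)/13)*(64 - 31) = (10 + (½)*(1/13))*33 = (10 + 1/26)*33 = (261/26)*33 = 8613/26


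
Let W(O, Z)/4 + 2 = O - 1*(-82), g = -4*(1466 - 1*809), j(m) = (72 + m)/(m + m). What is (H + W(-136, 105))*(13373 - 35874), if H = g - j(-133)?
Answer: 17071351193/266 ≈ 6.4178e+7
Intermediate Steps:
j(m) = (72 + m)/(2*m) (j(m) = (72 + m)/((2*m)) = (72 + m)*(1/(2*m)) = (72 + m)/(2*m))
g = -2628 (g = -4*(1466 - 809) = -4*657 = -2628)
W(O, Z) = 320 + 4*O (W(O, Z) = -8 + 4*(O - 1*(-82)) = -8 + 4*(O + 82) = -8 + 4*(82 + O) = -8 + (328 + 4*O) = 320 + 4*O)
H = -699109/266 (H = -2628 - (72 - 133)/(2*(-133)) = -2628 - (-1)*(-61)/(2*133) = -2628 - 1*61/266 = -2628 - 61/266 = -699109/266 ≈ -2628.2)
(H + W(-136, 105))*(13373 - 35874) = (-699109/266 + (320 + 4*(-136)))*(13373 - 35874) = (-699109/266 + (320 - 544))*(-22501) = (-699109/266 - 224)*(-22501) = -758693/266*(-22501) = 17071351193/266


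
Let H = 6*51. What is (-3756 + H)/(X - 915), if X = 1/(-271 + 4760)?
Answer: 7743525/2053717 ≈ 3.7705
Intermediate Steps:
H = 306
X = 1/4489 ≈ 0.00022277
(-3756 + H)/(X - 915) = (-3756 + 306)/(1/4489 - 915) = -3450/(-4107434/4489) = -3450*(-4489/4107434) = 7743525/2053717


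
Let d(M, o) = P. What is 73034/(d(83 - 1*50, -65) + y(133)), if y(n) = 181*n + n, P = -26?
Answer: 2809/930 ≈ 3.0204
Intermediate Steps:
d(M, o) = -26
y(n) = 182*n
73034/(d(83 - 1*50, -65) + y(133)) = 73034/(-26 + 182*133) = 73034/(-26 + 24206) = 73034/24180 = 73034*(1/24180) = 2809/930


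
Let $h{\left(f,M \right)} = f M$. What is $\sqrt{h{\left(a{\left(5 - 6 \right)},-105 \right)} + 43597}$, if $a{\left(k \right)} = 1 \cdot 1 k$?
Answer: $\sqrt{43702} \approx 209.05$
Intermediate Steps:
$a{\left(k \right)} = k$ ($a{\left(k \right)} = 1 k = k$)
$h{\left(f,M \right)} = M f$
$\sqrt{h{\left(a{\left(5 - 6 \right)},-105 \right)} + 43597} = \sqrt{- 105 \left(5 - 6\right) + 43597} = \sqrt{\left(-105\right) \left(-1\right) + 43597} = \sqrt{105 + 43597} = \sqrt{43702}$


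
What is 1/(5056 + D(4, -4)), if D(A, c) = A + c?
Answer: 1/5056 ≈ 0.00019778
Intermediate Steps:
1/(5056 + D(4, -4)) = 1/(5056 + (4 - 4)) = 1/(5056 + 0) = 1/5056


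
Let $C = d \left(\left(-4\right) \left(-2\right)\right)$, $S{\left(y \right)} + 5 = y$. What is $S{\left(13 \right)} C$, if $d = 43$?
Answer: $2752$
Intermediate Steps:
$S{\left(y \right)} = -5 + y$
$C = 344$ ($C = 43 \left(\left(-4\right) \left(-2\right)\right) = 43 \cdot 8 = 344$)
$S{\left(13 \right)} C = \left(-5 + 13\right) 344 = 8 \cdot 344 = 2752$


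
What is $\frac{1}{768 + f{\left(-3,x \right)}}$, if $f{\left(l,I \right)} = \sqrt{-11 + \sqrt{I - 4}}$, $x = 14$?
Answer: $\frac{1}{768 + i \sqrt{11 - \sqrt{10}}} \approx 0.0013021 - 4.746 \cdot 10^{-6} i$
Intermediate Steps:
$f{\left(l,I \right)} = \sqrt{-11 + \sqrt{-4 + I}}$
$\frac{1}{768 + f{\left(-3,x \right)}} = \frac{1}{768 + \sqrt{-11 + \sqrt{-4 + 14}}} = \frac{1}{768 + \sqrt{-11 + \sqrt{10}}}$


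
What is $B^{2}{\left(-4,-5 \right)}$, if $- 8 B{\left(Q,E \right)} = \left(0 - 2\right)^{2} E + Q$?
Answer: $9$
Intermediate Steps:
$B{\left(Q,E \right)} = - \frac{E}{2} - \frac{Q}{8}$ ($B{\left(Q,E \right)} = - \frac{\left(0 - 2\right)^{2} E + Q}{8} = - \frac{\left(-2\right)^{2} E + Q}{8} = - \frac{4 E + Q}{8} = - \frac{Q + 4 E}{8} = - \frac{E}{2} - \frac{Q}{8}$)
$B^{2}{\left(-4,-5 \right)} = \left(\left(- \frac{1}{2}\right) \left(-5\right) - - \frac{1}{2}\right)^{2} = \left(\frac{5}{2} + \frac{1}{2}\right)^{2} = 3^{2} = 9$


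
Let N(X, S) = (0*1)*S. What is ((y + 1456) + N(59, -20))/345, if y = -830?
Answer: 626/345 ≈ 1.8145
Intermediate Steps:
N(X, S) = 0 (N(X, S) = 0*S = 0)
((y + 1456) + N(59, -20))/345 = ((-830 + 1456) + 0)/345 = (626 + 0)*(1/345) = 626*(1/345) = 626/345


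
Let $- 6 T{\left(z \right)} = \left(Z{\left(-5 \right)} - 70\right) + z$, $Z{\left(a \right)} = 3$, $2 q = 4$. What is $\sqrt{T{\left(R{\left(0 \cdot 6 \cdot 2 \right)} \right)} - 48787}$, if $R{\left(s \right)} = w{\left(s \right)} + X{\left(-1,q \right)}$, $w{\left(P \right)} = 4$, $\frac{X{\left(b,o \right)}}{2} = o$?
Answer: $\frac{i \sqrt{1755978}}{6} \approx 220.86 i$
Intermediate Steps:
$q = 2$ ($q = \frac{1}{2} \cdot 4 = 2$)
$X{\left(b,o \right)} = 2 o$
$R{\left(s \right)} = 8$ ($R{\left(s \right)} = 4 + 2 \cdot 2 = 4 + 4 = 8$)
$T{\left(z \right)} = \frac{67}{6} - \frac{z}{6}$ ($T{\left(z \right)} = - \frac{\left(3 - 70\right) + z}{6} = - \frac{-67 + z}{6} = \frac{67}{6} - \frac{z}{6}$)
$\sqrt{T{\left(R{\left(0 \cdot 6 \cdot 2 \right)} \right)} - 48787} = \sqrt{\left(\frac{67}{6} - \frac{4}{3}\right) - 48787} = \sqrt{\frac{59}{6} - 48787} = \sqrt{- \frac{292663}{6}} = \frac{i \sqrt{1755978}}{6}$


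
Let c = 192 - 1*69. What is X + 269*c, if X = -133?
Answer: 32954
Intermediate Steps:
c = 123 (c = 192 - 69 = 123)
X + 269*c = -133 + 269*123 = -133 + 33087 = 32954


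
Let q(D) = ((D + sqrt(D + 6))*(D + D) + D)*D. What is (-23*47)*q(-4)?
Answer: 121072 - 34592*sqrt(2) ≈ 72152.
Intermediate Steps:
q(D) = D*(D + 2*D*(D + sqrt(6 + D))) (q(D) = ((D + sqrt(6 + D))*(2*D) + D)*D = (2*D*(D + sqrt(6 + D)) + D)*D = (D + 2*D*(D + sqrt(6 + D)))*D = D*(D + 2*D*(D + sqrt(6 + D))))
(-23*47)*q(-4) = (-23*47)*((-4)**2*(1 + 2*(-4) + 2*sqrt(6 - 4))) = -17296*(1 - 8 + 2*sqrt(2)) = -17296*(-7 + 2*sqrt(2)) = -1081*(-112 + 32*sqrt(2)) = 121072 - 34592*sqrt(2)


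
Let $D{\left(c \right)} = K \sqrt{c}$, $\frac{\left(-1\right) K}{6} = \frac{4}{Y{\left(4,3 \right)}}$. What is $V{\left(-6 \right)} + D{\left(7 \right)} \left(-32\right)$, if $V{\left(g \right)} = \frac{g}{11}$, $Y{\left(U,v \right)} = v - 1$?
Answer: $- \frac{6}{11} + 384 \sqrt{7} \approx 1015.4$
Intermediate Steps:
$Y{\left(U,v \right)} = -1 + v$ ($Y{\left(U,v \right)} = v - 1 = -1 + v$)
$V{\left(g \right)} = \frac{g}{11}$ ($V{\left(g \right)} = g \frac{1}{11} = \frac{g}{11}$)
$K = -12$ ($K = - 6 \frac{4}{-1 + 3} = - 6 \cdot \frac{4}{2} = - 6 \cdot 4 \cdot \frac{1}{2} = \left(-6\right) 2 = -12$)
$D{\left(c \right)} = - 12 \sqrt{c}$
$V{\left(-6 \right)} + D{\left(7 \right)} \left(-32\right) = \frac{1}{11} \left(-6\right) + - 12 \sqrt{7} \left(-32\right) = - \frac{6}{11} + 384 \sqrt{7}$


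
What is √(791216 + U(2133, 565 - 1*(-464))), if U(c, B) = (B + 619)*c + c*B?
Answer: √6501257 ≈ 2549.8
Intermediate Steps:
U(c, B) = B*c + c*(619 + B) (U(c, B) = (619 + B)*c + B*c = c*(619 + B) + B*c = B*c + c*(619 + B))
√(791216 + U(2133, 565 - 1*(-464))) = √(791216 + 2133*(619 + 2*(565 - 1*(-464)))) = √(791216 + 2133*(619 + 2*(565 + 464))) = √(791216 + 2133*(619 + 2*1029)) = √(791216 + 2133*(619 + 2058)) = √(791216 + 2133*2677) = √(791216 + 5710041) = √6501257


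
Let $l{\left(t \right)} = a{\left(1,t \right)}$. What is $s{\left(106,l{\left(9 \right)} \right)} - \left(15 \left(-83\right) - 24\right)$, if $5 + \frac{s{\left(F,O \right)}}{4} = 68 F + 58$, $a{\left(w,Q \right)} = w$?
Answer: $30313$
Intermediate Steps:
$l{\left(t \right)} = 1$
$s{\left(F,O \right)} = 212 + 272 F$ ($s{\left(F,O \right)} = -20 + 4 \left(68 F + 58\right) = -20 + 4 \left(58 + 68 F\right) = -20 + \left(232 + 272 F\right) = 212 + 272 F$)
$s{\left(106,l{\left(9 \right)} \right)} - \left(15 \left(-83\right) - 24\right) = \left(212 + 272 \cdot 106\right) - \left(15 \left(-83\right) - 24\right) = \left(212 + 28832\right) - \left(-1245 - 24\right) = 29044 - -1269 = 29044 + 1269 = 30313$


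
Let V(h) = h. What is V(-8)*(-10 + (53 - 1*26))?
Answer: -136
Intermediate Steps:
V(-8)*(-10 + (53 - 1*26)) = -8*(-10 + (53 - 1*26)) = -8*(-10 + (53 - 26)) = -8*(-10 + 27) = -8*17 = -136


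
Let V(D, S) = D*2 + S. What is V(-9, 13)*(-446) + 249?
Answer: 2479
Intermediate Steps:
V(D, S) = S + 2*D (V(D, S) = 2*D + S = S + 2*D)
V(-9, 13)*(-446) + 249 = (13 + 2*(-9))*(-446) + 249 = (13 - 18)*(-446) + 249 = -5*(-446) + 249 = 2230 + 249 = 2479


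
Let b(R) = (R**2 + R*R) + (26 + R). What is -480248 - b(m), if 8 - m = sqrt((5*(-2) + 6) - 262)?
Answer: -479878 + 33*I*sqrt(266) ≈ -4.7988e+5 + 538.21*I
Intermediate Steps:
m = 8 - I*sqrt(266) (m = 8 - sqrt((5*(-2) + 6) - 262) = 8 - sqrt((-10 + 6) - 262) = 8 - sqrt(-4 - 262) = 8 - sqrt(-266) = 8 - I*sqrt(266) ≈ 8.0 - 16.31*I)
b(R) = 26 + R + 2*R**2 (b(R) = (R**2 + R**2) + (26 + R) = 2*R**2 + (26 + R) = 26 + R + 2*R**2)
-480248 - b(m) = -480248 - (26 + (8 - I*sqrt(266)) + 2*(8 - I*sqrt(266))**2) = -480248 - (34 + 2*(8 - I*sqrt(266))**2 - I*sqrt(266)) = -480248 + (-34 - 2*(8 - I*sqrt(266))**2 + I*sqrt(266)) = -480282 - 2*(8 - I*sqrt(266))**2 + I*sqrt(266)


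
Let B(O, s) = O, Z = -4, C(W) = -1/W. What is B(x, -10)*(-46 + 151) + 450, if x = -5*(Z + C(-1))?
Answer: 2025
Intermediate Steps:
x = 15 (x = -5*(-4 - 1/(-1)) = -5*(-4 - 1*(-1)) = -5*(-4 + 1) = -5*(-3) = 15)
B(x, -10)*(-46 + 151) + 450 = 15*(-46 + 151) + 450 = 15*105 + 450 = 1575 + 450 = 2025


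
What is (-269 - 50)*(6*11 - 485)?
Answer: 133661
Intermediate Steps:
(-269 - 50)*(6*11 - 485) = -319*(66 - 485) = -319*(-419) = 133661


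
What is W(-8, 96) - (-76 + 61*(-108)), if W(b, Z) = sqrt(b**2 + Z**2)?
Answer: 6664 + 8*sqrt(145) ≈ 6760.3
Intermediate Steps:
W(b, Z) = sqrt(Z**2 + b**2)
W(-8, 96) - (-76 + 61*(-108)) = sqrt(96**2 + (-8)**2) - (-76 + 61*(-108)) = sqrt(9216 + 64) - (-76 - 6588) = sqrt(9280) - 1*(-6664) = 8*sqrt(145) + 6664 = 6664 + 8*sqrt(145)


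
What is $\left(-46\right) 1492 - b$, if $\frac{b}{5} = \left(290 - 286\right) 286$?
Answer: $-74352$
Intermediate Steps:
$b = 5720$ ($b = 5 \left(290 - 286\right) 286 = 5 \cdot 4 \cdot 286 = 5 \cdot 1144 = 5720$)
$\left(-46\right) 1492 - b = \left(-46\right) 1492 - 5720 = -68632 - 5720 = -74352$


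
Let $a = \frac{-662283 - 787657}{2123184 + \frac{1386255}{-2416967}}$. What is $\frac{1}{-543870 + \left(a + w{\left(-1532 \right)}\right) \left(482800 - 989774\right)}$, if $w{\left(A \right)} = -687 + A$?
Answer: $\frac{5131664276673}{5771981300339351120948} \approx 8.8906 \cdot 10^{-10}$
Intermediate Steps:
$a = - \frac{3504457131980}{5131664276673}$ ($a = - \frac{1449940}{2123184 + 1386255 \left(- \frac{1}{2416967}\right)} = - \frac{1449940}{2123184 - \frac{1386255}{2416967}} = - \frac{1449940}{\frac{5131664276673}{2416967}} = \left(-1449940\right) \frac{2416967}{5131664276673} = - \frac{3504457131980}{5131664276673} \approx -0.68291$)
$\frac{1}{-543870 + \left(a + w{\left(-1532 \right)}\right) \left(482800 - 989774\right)} = \frac{1}{-543870 + \left(- \frac{3504457131980}{5131664276673} - 2219\right) \left(482800 - 989774\right)} = \frac{1}{-543870 + \left(- \frac{3504457131980}{5131664276673} - 2219\right) \left(-506974\right)} = \frac{1}{-543870 - - \frac{5774772258589505265458}{5131664276673}} = \frac{1}{-543870 + \frac{5774772258589505265458}{5131664276673}} = \frac{1}{\frac{5771981300339351120948}{5131664276673}} = \frac{5131664276673}{5771981300339351120948}$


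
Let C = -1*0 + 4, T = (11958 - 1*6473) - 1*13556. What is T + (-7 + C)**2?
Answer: -8062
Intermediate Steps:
T = -8071 (T = (11958 - 6473) - 13556 = 5485 - 13556 = -8071)
C = 4 (C = 0 + 4 = 4)
T + (-7 + C)**2 = -8071 + (-7 + 4)**2 = -8071 + (-3)**2 = -8071 + 9 = -8062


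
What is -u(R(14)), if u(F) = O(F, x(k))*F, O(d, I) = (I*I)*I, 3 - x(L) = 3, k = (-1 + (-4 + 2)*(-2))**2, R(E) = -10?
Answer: 0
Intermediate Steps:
k = 9 (k = (-1 - 2*(-2))**2 = (-1 + 4)**2 = 3**2 = 9)
x(L) = 0 (x(L) = 3 - 1*3 = 3 - 3 = 0)
O(d, I) = I**3 (O(d, I) = I**2*I = I**3)
u(F) = 0 (u(F) = 0**3*F = 0*F = 0)
-u(R(14)) = -1*0 = 0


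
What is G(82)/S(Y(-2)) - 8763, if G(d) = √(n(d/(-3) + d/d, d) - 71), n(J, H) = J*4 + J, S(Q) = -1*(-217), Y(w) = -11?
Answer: -8763 + 4*I*√114/651 ≈ -8763.0 + 0.065604*I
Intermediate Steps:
S(Q) = 217
n(J, H) = 5*J (n(J, H) = 4*J + J = 5*J)
G(d) = √(-66 - 5*d/3) (G(d) = √(5*(d/(-3) + d/d) - 71) = √(5*(d*(-⅓) + 1) - 71) = √(5*(-d/3 + 1) - 71) = √(5*(1 - d/3) - 71) = √((5 - 5*d/3) - 71) = √(-66 - 5*d/3))
G(82)/S(Y(-2)) - 8763 = (√(-594 - 15*82)/3)/217 - 8763 = (√(-594 - 1230)/3)*(1/217) - 8763 = (√(-1824)/3)*(1/217) - 8763 = ((4*I*√114)/3)*(1/217) - 8763 = (4*I*√114/3)*(1/217) - 8763 = 4*I*√114/651 - 8763 = -8763 + 4*I*√114/651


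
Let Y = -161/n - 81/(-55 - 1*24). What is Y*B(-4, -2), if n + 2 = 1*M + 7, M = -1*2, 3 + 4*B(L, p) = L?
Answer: 21833/237 ≈ 92.122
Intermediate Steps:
B(L, p) = -¾ + L/4
M = -2
n = 3 (n = -2 + (1*(-2) + 7) = -2 + (-2 + 7) = -2 + 5 = 3)
Y = -12476/237 (Y = -161/3 - 81/(-55 - 1*24) = -161*⅓ - 81/(-55 - 24) = -161/3 - 81/(-79) = -161/3 - 81*(-1/79) = -161/3 + 81/79 = -12476/237 ≈ -52.641)
Y*B(-4, -2) = -12476*(-¾ + (¼)*(-4))/237 = -12476*(-¾ - 1)/237 = -12476/237*(-7/4) = 21833/237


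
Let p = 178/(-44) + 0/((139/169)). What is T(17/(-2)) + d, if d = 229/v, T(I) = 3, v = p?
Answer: -4771/89 ≈ -53.607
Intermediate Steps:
p = -89/22 (p = 178*(-1/44) + 0/((139*(1/169))) = -89/22 + 0/(139/169) = -89/22 + 0*(169/139) = -89/22 + 0 = -89/22 ≈ -4.0455)
v = -89/22 ≈ -4.0455
d = -5038/89 (d = 229/(-89/22) = 229*(-22/89) = -5038/89 ≈ -56.607)
T(17/(-2)) + d = 3 - 5038/89 = -4771/89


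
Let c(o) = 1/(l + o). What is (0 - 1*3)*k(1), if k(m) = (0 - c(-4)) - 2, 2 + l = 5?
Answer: 3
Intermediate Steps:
l = 3 (l = -2 + 5 = 3)
c(o) = 1/(3 + o)
k(m) = -1 (k(m) = (0 - 1/(3 - 4)) - 2 = (0 - 1/(-1)) - 2 = (0 - 1*(-1)) - 2 = (0 + 1) - 2 = 1 - 2 = -1)
(0 - 1*3)*k(1) = (0 - 1*3)*(-1) = (0 - 3)*(-1) = -3*(-1) = 3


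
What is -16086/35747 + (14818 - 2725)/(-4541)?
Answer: -505334997/162327127 ≈ -3.1131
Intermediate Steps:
-16086/35747 + (14818 - 2725)/(-4541) = -16086*1/35747 + 12093*(-1/4541) = -16086/35747 - 12093/4541 = -505334997/162327127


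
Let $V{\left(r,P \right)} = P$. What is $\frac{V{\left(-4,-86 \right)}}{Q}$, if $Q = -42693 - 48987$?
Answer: $\frac{43}{45840} \approx 0.00093804$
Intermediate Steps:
$Q = -91680$ ($Q = -42693 - 48987 = -91680$)
$\frac{V{\left(-4,-86 \right)}}{Q} = - \frac{86}{-91680} = \left(-86\right) \left(- \frac{1}{91680}\right) = \frac{43}{45840}$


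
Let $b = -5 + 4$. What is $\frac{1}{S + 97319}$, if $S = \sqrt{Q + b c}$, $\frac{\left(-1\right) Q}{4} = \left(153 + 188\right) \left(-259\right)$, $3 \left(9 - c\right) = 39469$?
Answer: $\frac{291957}{28411864013} - \frac{\sqrt{3297810}}{28411864013} \approx 1.0212 \cdot 10^{-5}$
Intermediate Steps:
$c = - \frac{39442}{3}$ ($c = 9 - \frac{39469}{3} = - \frac{39442}{3} \approx -13147.0$)
$Q = 353276$ ($Q = - 4 \left(153 + 188\right) \left(-259\right) = - 4 \cdot 341 \left(-259\right) = \left(-4\right) \left(-88319\right) = 353276$)
$b = -1$
$S = \frac{\sqrt{3297810}}{3}$ ($S = \sqrt{353276 - - \frac{39442}{3}} = \sqrt{353276 + \frac{39442}{3}} = \sqrt{\frac{1099270}{3}} = \frac{\sqrt{3297810}}{3} \approx 605.33$)
$\frac{1}{S + 97319} = \frac{1}{\frac{\sqrt{3297810}}{3} + 97319} = \frac{1}{97319 + \frac{\sqrt{3297810}}{3}}$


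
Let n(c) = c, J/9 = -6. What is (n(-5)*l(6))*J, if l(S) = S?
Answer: 1620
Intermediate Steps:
J = -54 (J = 9*(-6) = -54)
(n(-5)*l(6))*J = -5*6*(-54) = -30*(-54) = 1620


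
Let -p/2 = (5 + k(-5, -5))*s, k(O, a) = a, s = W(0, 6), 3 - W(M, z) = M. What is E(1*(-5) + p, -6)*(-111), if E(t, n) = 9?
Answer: -999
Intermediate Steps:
W(M, z) = 3 - M
s = 3 (s = 3 - 1*0 = 3 + 0 = 3)
p = 0 (p = -2*(5 - 5)*3 = -0*3 = -2*0 = 0)
E(1*(-5) + p, -6)*(-111) = 9*(-111) = -999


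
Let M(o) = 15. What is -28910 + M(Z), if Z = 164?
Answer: -28895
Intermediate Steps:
-28910 + M(Z) = -28910 + 15 = -28895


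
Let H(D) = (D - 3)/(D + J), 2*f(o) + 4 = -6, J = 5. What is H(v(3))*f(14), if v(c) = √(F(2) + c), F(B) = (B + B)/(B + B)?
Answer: 5/7 ≈ 0.71429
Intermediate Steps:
F(B) = 1 (F(B) = (2*B)/((2*B)) = (2*B)*(1/(2*B)) = 1)
f(o) = -5 (f(o) = -2 + (½)*(-6) = -2 - 3 = -5)
v(c) = √(1 + c)
H(D) = (-3 + D)/(5 + D) (H(D) = (D - 3)/(D + 5) = (-3 + D)/(5 + D))
H(v(3))*f(14) = ((-3 + √(1 + 3))/(5 + √(1 + 3)))*(-5) = ((-3 + √4)/(5 + √4))*(-5) = ((-3 + 2)/(5 + 2))*(-5) = (-1/7)*(-5) = ((⅐)*(-1))*(-5) = -⅐*(-5) = 5/7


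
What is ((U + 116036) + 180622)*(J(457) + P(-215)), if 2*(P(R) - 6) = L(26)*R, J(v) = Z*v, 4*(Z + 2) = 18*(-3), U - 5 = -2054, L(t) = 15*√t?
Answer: -4170190395/2 - 950114025*√26/2 ≈ -4.5074e+9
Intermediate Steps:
U = -2049 (U = 5 - 2054 = -2049)
Z = -31/2 (Z = -2 + (18*(-3))/4 = -2 + (¼)*(-54) = -2 - 27/2 = -31/2 ≈ -15.500)
J(v) = -31*v/2
P(R) = 6 + 15*R*√26/2 (P(R) = 6 + ((15*√26)*R)/2 = 6 + (15*R*√26)/2 = 6 + 15*R*√26/2)
((U + 116036) + 180622)*(J(457) + P(-215)) = ((-2049 + 116036) + 180622)*(-31/2*457 + (6 + (15/2)*(-215)*√26)) = (113987 + 180622)*(-14167/2 + (6 - 3225*√26/2)) = 294609*(-14155/2 - 3225*√26/2) = -4170190395/2 - 950114025*√26/2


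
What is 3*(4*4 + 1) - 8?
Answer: 43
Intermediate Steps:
3*(4*4 + 1) - 8 = 3*(16 + 1) - 8 = 3*17 - 8 = 51 - 8 = 43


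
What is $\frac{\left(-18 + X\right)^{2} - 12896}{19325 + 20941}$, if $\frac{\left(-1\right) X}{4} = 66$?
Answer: $\frac{33314}{20133} \approx 1.6547$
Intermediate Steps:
$X = -264$ ($X = \left(-4\right) 66 = -264$)
$\frac{\left(-18 + X\right)^{2} - 12896}{19325 + 20941} = \frac{\left(-18 - 264\right)^{2} - 12896}{19325 + 20941} = \frac{\left(-282\right)^{2} - 12896}{40266} = \left(79524 - 12896\right) \frac{1}{40266} = 66628 \cdot \frac{1}{40266} = \frac{33314}{20133}$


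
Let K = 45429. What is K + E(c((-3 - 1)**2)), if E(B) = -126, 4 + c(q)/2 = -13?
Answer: 45303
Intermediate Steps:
c(q) = -34 (c(q) = -8 + 2*(-13) = -8 - 26 = -34)
K + E(c((-3 - 1)**2)) = 45429 - 126 = 45303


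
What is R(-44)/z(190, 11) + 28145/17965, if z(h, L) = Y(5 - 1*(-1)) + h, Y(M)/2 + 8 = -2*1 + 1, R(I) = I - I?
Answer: 5629/3593 ≈ 1.5667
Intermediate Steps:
R(I) = 0
Y(M) = -18 (Y(M) = -16 + 2*(-2*1 + 1) = -16 + 2*(-2 + 1) = -16 + 2*(-1) = -16 - 2 = -18)
z(h, L) = -18 + h
R(-44)/z(190, 11) + 28145/17965 = 0/(-18 + 190) + 28145/17965 = 0/172 + 28145*(1/17965) = 0*(1/172) + 5629/3593 = 0 + 5629/3593 = 5629/3593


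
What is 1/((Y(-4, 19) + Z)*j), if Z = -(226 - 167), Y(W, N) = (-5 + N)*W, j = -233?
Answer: 1/26795 ≈ 3.7320e-5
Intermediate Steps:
Y(W, N) = W*(-5 + N)
Z = -59 (Z = -1*59 = -59)
1/((Y(-4, 19) + Z)*j) = 1/((-4*(-5 + 19) - 59)*(-233)) = 1/((-4*14 - 59)*(-233)) = 1/((-56 - 59)*(-233)) = 1/(-115*(-233)) = 1/26795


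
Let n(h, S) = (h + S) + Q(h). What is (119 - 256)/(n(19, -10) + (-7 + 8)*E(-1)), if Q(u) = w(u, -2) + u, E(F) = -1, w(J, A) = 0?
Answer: -137/27 ≈ -5.0741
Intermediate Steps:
Q(u) = u (Q(u) = 0 + u = u)
n(h, S) = S + 2*h (n(h, S) = (h + S) + h = (S + h) + h = S + 2*h)
(119 - 256)/(n(19, -10) + (-7 + 8)*E(-1)) = (119 - 256)/((-10 + 2*19) + (-7 + 8)*(-1)) = -137/((-10 + 38) + 1*(-1)) = -137/(28 - 1) = -137/27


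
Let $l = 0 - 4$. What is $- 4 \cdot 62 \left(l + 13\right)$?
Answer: $-2232$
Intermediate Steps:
$l = -4$
$- 4 \cdot 62 \left(l + 13\right) = - 4 \cdot 62 \left(-4 + 13\right) = - 4 \cdot 62 \cdot 9 = \left(-4\right) 558 = -2232$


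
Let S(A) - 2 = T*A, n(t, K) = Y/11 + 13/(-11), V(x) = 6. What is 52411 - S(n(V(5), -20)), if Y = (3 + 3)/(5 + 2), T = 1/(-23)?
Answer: 92816254/1771 ≈ 52409.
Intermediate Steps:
T = -1/23 ≈ -0.043478
Y = 6/7 ≈ 0.85714
n(t, K) = -85/77 (n(t, K) = (6/7)/11 + 13/(-11) = (6/7)*(1/11) + 13*(-1/11) = 6/77 - 13/11 = -85/77)
S(A) = 2 - A/23
52411 - S(n(V(5), -20)) = 52411 - (2 - 1/23*(-85/77)) = 52411 - (2 + 85/1771) = 52411 - 1*3627/1771 = 52411 - 3627/1771 = 92816254/1771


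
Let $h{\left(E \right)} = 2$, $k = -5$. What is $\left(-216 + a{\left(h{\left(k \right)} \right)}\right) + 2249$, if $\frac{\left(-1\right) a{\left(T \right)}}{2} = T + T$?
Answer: $2025$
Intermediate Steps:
$a{\left(T \right)} = - 4 T$ ($a{\left(T \right)} = - 2 \left(T + T\right) = - 2 \cdot 2 T = - 4 T$)
$\left(-216 + a{\left(h{\left(k \right)} \right)}\right) + 2249 = \left(-216 - 8\right) + 2249 = -224 + 2249 = 2025$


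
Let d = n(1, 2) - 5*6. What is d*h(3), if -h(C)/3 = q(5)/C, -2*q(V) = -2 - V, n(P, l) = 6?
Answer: 84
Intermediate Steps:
q(V) = 1 + V/2 (q(V) = -(-2 - V)/2 = 1 + V/2)
h(C) = -21/(2*C) (h(C) = -3*(1 + (½)*5)/C = -3*(1 + 5/2)/C = -21/(2*C))
d = -24 (d = 6 - 5*6 = 6 - 30 = -24)
d*h(3) = -(-252)/3 = -24*(-7/2) = 84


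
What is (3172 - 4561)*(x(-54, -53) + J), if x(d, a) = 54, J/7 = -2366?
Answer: 22929612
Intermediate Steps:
J = -16562 (J = 7*(-2366) = -16562)
(3172 - 4561)*(x(-54, -53) + J) = (3172 - 4561)*(54 - 16562) = -1389*(-16508) = 22929612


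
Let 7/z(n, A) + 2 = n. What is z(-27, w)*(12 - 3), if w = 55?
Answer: -63/29 ≈ -2.1724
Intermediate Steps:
z(n, A) = 7/(-2 + n)
z(-27, w)*(12 - 3) = (7/(-2 - 27))*(12 - 3) = (7/(-29))*9 = (7*(-1/29))*9 = -7/29*9 = -63/29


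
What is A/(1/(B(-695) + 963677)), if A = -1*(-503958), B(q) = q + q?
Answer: 484952231946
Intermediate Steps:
B(q) = 2*q
A = 503958
A/(1/(B(-695) + 963677)) = 503958/(1/(2*(-695) + 963677)) = 503958/(1/(-1390 + 963677)) = 503958/(1/962287) = 503958*962287 = 484952231946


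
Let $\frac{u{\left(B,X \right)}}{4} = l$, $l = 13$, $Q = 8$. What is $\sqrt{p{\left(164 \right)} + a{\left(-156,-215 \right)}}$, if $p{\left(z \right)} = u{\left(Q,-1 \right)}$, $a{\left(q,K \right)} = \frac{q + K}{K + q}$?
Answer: $\sqrt{53} \approx 7.2801$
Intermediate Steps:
$a{\left(q,K \right)} = 1$ ($a{\left(q,K \right)} = \frac{K + q}{K + q} = 1$)
$u{\left(B,X \right)} = 52$ ($u{\left(B,X \right)} = 4 \cdot 13 = 52$)
$p{\left(z \right)} = 52$
$\sqrt{p{\left(164 \right)} + a{\left(-156,-215 \right)}} = \sqrt{52 + 1} = \sqrt{53}$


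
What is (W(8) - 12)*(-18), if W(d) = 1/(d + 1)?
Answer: 214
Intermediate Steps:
W(d) = 1/(1 + d)
(W(8) - 12)*(-18) = (1/(1 + 8) - 12)*(-18) = (1/9 - 12)*(-18) = -107/9*(-18) = 214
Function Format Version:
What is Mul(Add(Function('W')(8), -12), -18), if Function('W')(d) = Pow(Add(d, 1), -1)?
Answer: 214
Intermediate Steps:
Function('W')(d) = Pow(Add(1, d), -1)
Mul(Add(Function('W')(8), -12), -18) = Mul(Add(Pow(Add(1, 8), -1), -12), -18) = Mul(Add(Pow(9, -1), -12), -18) = Mul(Add(Rational(1, 9), -12), -18) = Mul(Rational(-107, 9), -18) = 214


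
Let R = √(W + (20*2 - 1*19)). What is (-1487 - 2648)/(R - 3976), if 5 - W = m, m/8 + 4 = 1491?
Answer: 8220380/7910223 + 4135*I*√11870/15820446 ≈ 1.0392 + 0.028476*I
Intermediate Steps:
m = 11896 (m = -32 + 8*1491 = -32 + 11928 = 11896)
W = -11891 (W = 5 - 1*11896 = 5 - 11896 = -11891)
R = I*√11870 (R = √(-11891 + (20*2 - 1*19)) = √(-11891 + (40 - 19)) = √(-11891 + 21) = √(-11870) = I*√11870 ≈ 108.95*I)
(-1487 - 2648)/(R - 3976) = (-1487 - 2648)/(I*√11870 - 3976) = -4135/(-3976 + I*√11870)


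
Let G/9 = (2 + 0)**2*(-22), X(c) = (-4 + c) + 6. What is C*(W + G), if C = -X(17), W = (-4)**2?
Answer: 14744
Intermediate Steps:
X(c) = 2 + c
W = 16
C = -19 (C = -(2 + 17) = -1*19 = -19)
G = -792 (G = 9*((2 + 0)**2*(-22)) = 9*(2**2*(-22)) = 9*(4*(-22)) = 9*(-88) = -792)
C*(W + G) = -19*(16 - 792) = -19*(-776) = 14744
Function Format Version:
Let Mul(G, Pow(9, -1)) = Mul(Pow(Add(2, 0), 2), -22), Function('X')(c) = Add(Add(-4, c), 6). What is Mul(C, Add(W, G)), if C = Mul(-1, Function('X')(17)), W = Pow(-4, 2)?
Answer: 14744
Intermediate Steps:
Function('X')(c) = Add(2, c)
W = 16
C = -19 (C = Mul(-1, Add(2, 17)) = Mul(-1, 19) = -19)
G = -792 (G = Mul(9, Mul(Pow(Add(2, 0), 2), -22)) = Mul(9, Mul(Pow(2, 2), -22)) = Mul(9, Mul(4, -22)) = Mul(9, -88) = -792)
Mul(C, Add(W, G)) = Mul(-19, Add(16, -792)) = Mul(-19, -776) = 14744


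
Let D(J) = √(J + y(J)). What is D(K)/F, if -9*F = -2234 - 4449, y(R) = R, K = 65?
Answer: 9*√130/6683 ≈ 0.015355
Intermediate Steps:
F = 6683/9 (F = -(-2234 - 4449)/9 = -⅑*(-6683) = 6683/9 ≈ 742.56)
D(J) = √2*√J (D(J) = √(J + J) = √(2*J) = √2*√J)
D(K)/F = (√2*√65)/(6683/9) = √130*(9/6683) = 9*√130/6683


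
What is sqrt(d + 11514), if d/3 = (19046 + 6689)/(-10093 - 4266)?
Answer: 3*sqrt(263650897471)/14359 ≈ 107.28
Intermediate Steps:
d = -77205/14359 (d = 3*((19046 + 6689)/(-10093 - 4266)) = 3*(25735/(-14359)) = 3*(25735*(-1/14359)) = 3*(-25735/14359) = -77205/14359 ≈ -5.3768)
sqrt(d + 11514) = sqrt(-77205/14359 + 11514) = sqrt(165252321/14359) = 3*sqrt(263650897471)/14359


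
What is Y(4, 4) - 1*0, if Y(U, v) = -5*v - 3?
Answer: -23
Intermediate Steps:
Y(U, v) = -3 - 5*v
Y(4, 4) - 1*0 = (-3 - 5*4) - 1*0 = (-3 - 20) + 0 = -23 + 0 = -23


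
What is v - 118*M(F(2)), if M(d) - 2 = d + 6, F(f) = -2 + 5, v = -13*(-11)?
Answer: -1155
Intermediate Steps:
v = 143
F(f) = 3
M(d) = 8 + d (M(d) = 2 + (d + 6) = 2 + (6 + d) = 8 + d)
v - 118*M(F(2)) = 143 - 118*(8 + 3) = 143 - 118*11 = 143 - 1298 = -1155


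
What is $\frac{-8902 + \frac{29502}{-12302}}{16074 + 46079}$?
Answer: $- \frac{54770953}{382303103} \approx -0.14327$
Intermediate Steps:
$\frac{-8902 + \frac{29502}{-12302}}{16074 + 46079} = \frac{-8902 + 29502 \left(- \frac{1}{12302}\right)}{62153} = \left(-8902 - \frac{14751}{6151}\right) \frac{1}{62153} = \left(- \frac{54770953}{6151}\right) \frac{1}{62153} = - \frac{54770953}{382303103}$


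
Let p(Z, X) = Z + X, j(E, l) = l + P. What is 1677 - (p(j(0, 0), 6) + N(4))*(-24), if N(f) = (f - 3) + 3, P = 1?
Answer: 1941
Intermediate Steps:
N(f) = f (N(f) = (-3 + f) + 3 = f)
j(E, l) = 1 + l (j(E, l) = l + 1 = 1 + l)
p(Z, X) = X + Z
1677 - (p(j(0, 0), 6) + N(4))*(-24) = 1677 - ((6 + (1 + 0)) + 4)*(-24) = 1677 - ((6 + 1) + 4)*(-24) = 1677 - (7 + 4)*(-24) = 1677 - 11*(-24) = 1677 - 1*(-264) = 1677 + 264 = 1941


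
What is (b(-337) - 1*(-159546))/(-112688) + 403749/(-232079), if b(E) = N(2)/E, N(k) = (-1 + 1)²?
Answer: -41262471723/13076259176 ≈ -3.1555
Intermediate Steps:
N(k) = 0 (N(k) = 0² = 0)
b(E) = 0 (b(E) = 0/E = 0)
(b(-337) - 1*(-159546))/(-112688) + 403749/(-232079) = (0 - 1*(-159546))/(-112688) + 403749/(-232079) = (0 + 159546)*(-1/112688) + 403749*(-1/232079) = 159546*(-1/112688) - 403749/232079 = -79773/56344 - 403749/232079 = -41262471723/13076259176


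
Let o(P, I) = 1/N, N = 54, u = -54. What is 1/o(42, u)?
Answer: 54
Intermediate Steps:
o(P, I) = 1/54
1/o(42, u) = 1/(1/54) = 54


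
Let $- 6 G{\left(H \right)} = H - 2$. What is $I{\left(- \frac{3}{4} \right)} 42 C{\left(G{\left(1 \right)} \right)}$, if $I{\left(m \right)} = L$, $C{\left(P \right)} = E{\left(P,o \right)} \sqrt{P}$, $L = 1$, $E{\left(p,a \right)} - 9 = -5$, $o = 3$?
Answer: $28 \sqrt{6} \approx 68.586$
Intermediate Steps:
$G{\left(H \right)} = \frac{1}{3} - \frac{H}{6}$ ($G{\left(H \right)} = - \frac{H - 2}{6} = - \frac{-2 + H}{6} = \frac{1}{3} - \frac{H}{6}$)
$E{\left(p,a \right)} = 4$ ($E{\left(p,a \right)} = 9 - 5 = 4$)
$C{\left(P \right)} = 4 \sqrt{P}$
$I{\left(m \right)} = 1$
$I{\left(- \frac{3}{4} \right)} 42 C{\left(G{\left(1 \right)} \right)} = 1 \cdot 42 \cdot 4 \sqrt{\frac{1}{3} - \frac{1}{6}} = 42 \cdot 4 \sqrt{\frac{1}{3} - \frac{1}{6}} = 42 \frac{4}{\sqrt{6}} = 42 \cdot 4 \frac{\sqrt{6}}{6} = 42 \frac{2 \sqrt{6}}{3} = 28 \sqrt{6}$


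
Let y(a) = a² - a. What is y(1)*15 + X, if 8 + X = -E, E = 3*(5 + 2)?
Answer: -29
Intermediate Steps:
E = 21 (E = 3*7 = 21)
X = -29 (X = -8 - 1*21 = -8 - 21 = -29)
y(1)*15 + X = (1*(-1 + 1))*15 - 29 = (1*0)*15 - 29 = 0*15 - 29 = 0 - 29 = -29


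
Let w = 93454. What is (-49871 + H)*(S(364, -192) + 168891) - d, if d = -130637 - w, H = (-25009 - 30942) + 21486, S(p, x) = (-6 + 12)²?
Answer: -14246403381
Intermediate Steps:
S(p, x) = 36 (S(p, x) = 6² = 36)
H = -34465 (H = -55951 + 21486 = -34465)
d = -224091 (d = -130637 - 1*93454 = -130637 - 93454 = -224091)
(-49871 + H)*(S(364, -192) + 168891) - d = (-49871 - 34465)*(36 + 168891) - 1*(-224091) = -84336*168927 + 224091 = -14246627472 + 224091 = -14246403381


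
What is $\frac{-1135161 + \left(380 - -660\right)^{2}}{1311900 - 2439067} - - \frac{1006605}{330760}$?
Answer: $\frac{230465554879}{74564351384} \approx 3.0908$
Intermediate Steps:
$\frac{-1135161 + \left(380 - -660\right)^{2}}{1311900 - 2439067} - - \frac{1006605}{330760} = \frac{-1135161 + \left(380 + 660\right)^{2}}{-1127167} - \left(-1006605\right) \frac{1}{330760} = \left(-1135161 + 1040^{2}\right) \left(- \frac{1}{1127167}\right) - - \frac{201321}{66152} = \left(-1135161 + 1081600\right) \left(- \frac{1}{1127167}\right) + \frac{201321}{66152} = \left(-53561\right) \left(- \frac{1}{1127167}\right) + \frac{201321}{66152} = \frac{53561}{1127167} + \frac{201321}{66152} = \frac{230465554879}{74564351384}$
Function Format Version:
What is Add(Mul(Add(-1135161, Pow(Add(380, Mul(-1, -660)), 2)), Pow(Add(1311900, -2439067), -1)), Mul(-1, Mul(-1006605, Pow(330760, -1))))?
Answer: Rational(230465554879, 74564351384) ≈ 3.0908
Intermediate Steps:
Add(Mul(Add(-1135161, Pow(Add(380, Mul(-1, -660)), 2)), Pow(Add(1311900, -2439067), -1)), Mul(-1, Mul(-1006605, Pow(330760, -1)))) = Add(Mul(Add(-1135161, Pow(Add(380, 660), 2)), Pow(-1127167, -1)), Mul(-1, Mul(-1006605, Rational(1, 330760)))) = Add(Mul(Add(-1135161, Pow(1040, 2)), Rational(-1, 1127167)), Mul(-1, Rational(-201321, 66152))) = Add(Mul(Add(-1135161, 1081600), Rational(-1, 1127167)), Rational(201321, 66152)) = Add(Mul(-53561, Rational(-1, 1127167)), Rational(201321, 66152)) = Add(Rational(53561, 1127167), Rational(201321, 66152)) = Rational(230465554879, 74564351384)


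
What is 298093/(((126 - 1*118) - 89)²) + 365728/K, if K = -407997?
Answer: 490623491/11015919 ≈ 44.538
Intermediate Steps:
298093/(((126 - 1*118) - 89)²) + 365728/K = 298093/(((126 - 1*118) - 89)²) + 365728/(-407997) = 298093/(((126 - 118) - 89)²) + 365728*(-1/407997) = 298093/((8 - 89)²) - 365728/407997 = 298093/((-81)²) - 365728/407997 = 298093/6561 - 365728/407997 = 490623491/11015919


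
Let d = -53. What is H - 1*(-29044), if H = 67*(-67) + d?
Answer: 24502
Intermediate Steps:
H = -4542 (H = 67*(-67) - 53 = -4489 - 53 = -4542)
H - 1*(-29044) = -4542 - 1*(-29044) = -4542 + 29044 = 24502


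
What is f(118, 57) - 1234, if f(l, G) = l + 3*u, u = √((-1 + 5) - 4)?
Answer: -1116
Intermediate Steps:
u = 0 (u = √(4 - 4) = √0 = 0)
f(l, G) = l (f(l, G) = l + 3*0 = l + 0 = l)
f(118, 57) - 1234 = 118 - 1234 = -1116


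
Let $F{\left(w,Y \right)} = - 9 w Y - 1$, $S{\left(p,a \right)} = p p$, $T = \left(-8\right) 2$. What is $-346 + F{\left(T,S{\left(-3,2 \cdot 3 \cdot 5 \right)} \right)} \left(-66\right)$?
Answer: $-85816$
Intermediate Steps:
$T = -16$
$S{\left(p,a \right)} = p^{2}$
$F{\left(w,Y \right)} = -1 - 9 Y w$ ($F{\left(w,Y \right)} = - 9 Y w - 1 = -1 - 9 Y w$)
$-346 + F{\left(T,S{\left(-3,2 \cdot 3 \cdot 5 \right)} \right)} \left(-66\right) = -346 + \left(-1 - 9 \left(-3\right)^{2} \left(-16\right)\right) \left(-66\right) = -346 + \left(-1 - 81 \left(-16\right)\right) \left(-66\right) = -346 + \left(-1 + 1296\right) \left(-66\right) = -346 + 1295 \left(-66\right) = -346 - 85470 = -85816$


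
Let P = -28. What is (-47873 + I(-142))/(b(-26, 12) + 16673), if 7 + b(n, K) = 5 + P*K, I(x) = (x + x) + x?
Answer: -48299/16335 ≈ -2.9568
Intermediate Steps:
I(x) = 3*x (I(x) = 2*x + x = 3*x)
b(n, K) = -2 - 28*K (b(n, K) = -7 + (5 - 28*K) = -2 - 28*K)
(-47873 + I(-142))/(b(-26, 12) + 16673) = (-47873 + 3*(-142))/((-2 - 28*12) + 16673) = (-47873 - 426)/((-2 - 336) + 16673) = -48299/(-338 + 16673) = -48299/16335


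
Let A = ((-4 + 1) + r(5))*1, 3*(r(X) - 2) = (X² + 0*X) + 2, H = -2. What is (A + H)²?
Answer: 36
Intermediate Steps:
r(X) = 8/3 + X²/3 (r(X) = 2 + ((X² + 0*X) + 2)/3 = 2 + ((X² + 0) + 2)/3 = 2 + (X² + 2)/3 = 2 + (2 + X²)/3 = 2 + (⅔ + X²/3) = 8/3 + X²/3)
A = 8 (A = ((-4 + 1) + (8/3 + (⅓)*5²))*1 = (-3 + (8/3 + (⅓)*25))*1 = (-3 + (8/3 + 25/3))*1 = (-3 + 11)*1 = 8*1 = 8)
(A + H)² = (8 - 2)² = 6² = 36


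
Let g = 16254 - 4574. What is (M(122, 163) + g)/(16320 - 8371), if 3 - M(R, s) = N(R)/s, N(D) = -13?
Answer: 1904342/1295687 ≈ 1.4698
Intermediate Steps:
g = 11680
M(R, s) = 3 + 13/s (M(R, s) = 3 - (-13)/s = 3 + 13/s)
(M(122, 163) + g)/(16320 - 8371) = ((3 + 13/163) + 11680)/(16320 - 8371) = ((3 + 13*(1/163)) + 11680)/7949 = ((3 + 13/163) + 11680)*(1/7949) = (502/163 + 11680)*(1/7949) = (1904342/163)*(1/7949) = 1904342/1295687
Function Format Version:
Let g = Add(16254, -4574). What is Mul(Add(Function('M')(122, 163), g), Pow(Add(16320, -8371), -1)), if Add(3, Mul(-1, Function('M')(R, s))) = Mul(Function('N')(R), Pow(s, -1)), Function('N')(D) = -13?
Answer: Rational(1904342, 1295687) ≈ 1.4698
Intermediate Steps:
g = 11680
Function('M')(R, s) = Add(3, Mul(13, Pow(s, -1))) (Function('M')(R, s) = Add(3, Mul(-1, Mul(-13, Pow(s, -1)))) = Add(3, Mul(13, Pow(s, -1))))
Mul(Add(Function('M')(122, 163), g), Pow(Add(16320, -8371), -1)) = Mul(Add(Add(3, Mul(13, Pow(163, -1))), 11680), Pow(Add(16320, -8371), -1)) = Mul(Add(Add(3, Mul(13, Rational(1, 163))), 11680), Pow(7949, -1)) = Mul(Add(Add(3, Rational(13, 163)), 11680), Rational(1, 7949)) = Mul(Add(Rational(502, 163), 11680), Rational(1, 7949)) = Mul(Rational(1904342, 163), Rational(1, 7949)) = Rational(1904342, 1295687)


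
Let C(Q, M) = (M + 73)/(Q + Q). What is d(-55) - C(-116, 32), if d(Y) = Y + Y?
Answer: -25415/232 ≈ -109.55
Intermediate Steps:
C(Q, M) = (73 + M)/(2*Q) (C(Q, M) = (73 + M)/((2*Q)) = (73 + M)*(1/(2*Q)) = (73 + M)/(2*Q))
d(Y) = 2*Y
d(-55) - C(-116, 32) = 2*(-55) - (73 + 32)/(2*(-116)) = -110 - (-1)*105/(2*116) = -110 - 1*(-105/232) = -110 + 105/232 = -25415/232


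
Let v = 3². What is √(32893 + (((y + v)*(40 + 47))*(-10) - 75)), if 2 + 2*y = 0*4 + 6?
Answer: 4*√1453 ≈ 152.47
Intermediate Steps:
v = 9
y = 2 (y = -1 + (0*4 + 6)/2 = -1 + (0 + 6)/2 = -1 + (½)*6 = -1 + 3 = 2)
√(32893 + (((y + v)*(40 + 47))*(-10) - 75)) = √(32893 + (((2 + 9)*(40 + 47))*(-10) - 75)) = √(32893 + ((11*87)*(-10) - 75)) = √(32893 + (957*(-10) - 75)) = √(32893 + (-9570 - 75)) = √(32893 - 9645) = √23248 = 4*√1453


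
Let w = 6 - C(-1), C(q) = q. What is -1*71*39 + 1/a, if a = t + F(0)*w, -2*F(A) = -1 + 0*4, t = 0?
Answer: -19381/7 ≈ -2768.7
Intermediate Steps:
F(A) = ½ (F(A) = -(-1 + 0*4)/2 = -(-1 + 0)/2 = -½*(-1) = ½)
w = 7 (w = 6 - 1*(-1) = 6 + 1 = 7)
a = 7/2 (a = 0 + (½)*7 = 0 + 7/2 = 7/2 ≈ 3.5000)
-1*71*39 + 1/a = -1*71*39 + 1/(7/2) = -71*39 + 2/7 = -2769 + 2/7 = -19381/7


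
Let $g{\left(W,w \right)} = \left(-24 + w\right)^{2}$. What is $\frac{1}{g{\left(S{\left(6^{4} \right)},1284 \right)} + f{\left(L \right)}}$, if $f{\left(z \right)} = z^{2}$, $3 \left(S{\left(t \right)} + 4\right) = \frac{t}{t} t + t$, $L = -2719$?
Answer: $\frac{1}{8980561} \approx 1.1135 \cdot 10^{-7}$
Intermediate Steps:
$S{\left(t \right)} = -4 + \frac{2 t}{3}$ ($S{\left(t \right)} = -4 + \frac{\frac{t}{t} t + t}{3} = -4 + \frac{1 t + t}{3} = -4 + \frac{t + t}{3} = -4 + \frac{2 t}{3}$)
$\frac{1}{g{\left(S{\left(6^{4} \right)},1284 \right)} + f{\left(L \right)}} = \frac{1}{\left(-24 + 1284\right)^{2} + \left(-2719\right)^{2}} = \frac{1}{1260^{2} + 7392961} = \frac{1}{1587600 + 7392961} = \frac{1}{8980561}$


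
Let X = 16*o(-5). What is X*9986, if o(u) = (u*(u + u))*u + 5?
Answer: -39145120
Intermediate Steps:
o(u) = 5 + 2*u**3 (o(u) = (u*(2*u))*u + 5 = (2*u**2)*u + 5 = 2*u**3 + 5 = 5 + 2*u**3)
X = -3920 (X = 16*(5 + 2*(-5)**3) = 16*(5 + 2*(-125)) = 16*(5 - 250) = 16*(-245) = -3920)
X*9986 = -3920*9986 = -39145120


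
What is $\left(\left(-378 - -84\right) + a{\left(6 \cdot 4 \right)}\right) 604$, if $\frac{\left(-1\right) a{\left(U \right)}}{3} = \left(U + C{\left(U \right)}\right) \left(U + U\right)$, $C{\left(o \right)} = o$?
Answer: $-4352424$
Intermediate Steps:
$a{\left(U \right)} = - 12 U^{2}$ ($a{\left(U \right)} = - 3 \left(U + U\right) \left(U + U\right) = - 3 \cdot 2 U 2 U = - 3 \cdot 4 U^{2} = - 12 U^{2}$)
$\left(\left(-378 - -84\right) + a{\left(6 \cdot 4 \right)}\right) 604 = \left(\left(-378 - -84\right) - 12 \left(6 \cdot 4\right)^{2}\right) 604 = \left(\left(-378 + 84\right) - 12 \cdot 24^{2}\right) 604 = \left(-294 - 6912\right) 604 = \left(-7206\right) 604 = -4352424$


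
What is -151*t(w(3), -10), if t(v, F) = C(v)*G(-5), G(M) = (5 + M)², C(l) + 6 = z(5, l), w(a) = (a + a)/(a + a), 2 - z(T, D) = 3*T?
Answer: 0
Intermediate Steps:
z(T, D) = 2 - 3*T
w(a) = 1 (w(a) = (2*a)/((2*a)) = (2*a)*(1/(2*a)) = 1)
C(l) = -19 (C(l) = -6 + (2 - 3*5) = -6 + (2 - 15) = -6 - 13 = -19)
t(v, F) = 0 (t(v, F) = -19*(5 - 5)² = -19*0² = -19*0 = 0)
-151*t(w(3), -10) = -151*0 = 0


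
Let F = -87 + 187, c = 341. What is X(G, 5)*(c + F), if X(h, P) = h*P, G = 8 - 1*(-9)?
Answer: 37485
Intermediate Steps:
G = 17 (G = 8 + 9 = 17)
F = 100
X(h, P) = P*h
X(G, 5)*(c + F) = (5*17)*(341 + 100) = 85*441 = 37485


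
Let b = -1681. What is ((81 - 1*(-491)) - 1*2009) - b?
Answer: 244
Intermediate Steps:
((81 - 1*(-491)) - 1*2009) - b = ((81 - 1*(-491)) - 1*2009) - 1*(-1681) = ((81 + 491) - 2009) + 1681 = (572 - 2009) + 1681 = -1437 + 1681 = 244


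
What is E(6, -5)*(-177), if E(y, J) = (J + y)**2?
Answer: -177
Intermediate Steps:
E(6, -5)*(-177) = (-5 + 6)**2*(-177) = 1**2*(-177) = 1*(-177) = -177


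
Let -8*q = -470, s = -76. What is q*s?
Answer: -4465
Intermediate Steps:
q = 235/4 (q = -⅛*(-470) = 235/4 ≈ 58.750)
q*s = (235/4)*(-76) = -4465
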